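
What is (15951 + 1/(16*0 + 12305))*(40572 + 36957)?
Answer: 15217163874624/12305 ≈ 1.2367e+9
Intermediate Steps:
(15951 + 1/(16*0 + 12305))*(40572 + 36957) = (15951 + 1/(0 + 12305))*77529 = (15951 + 1/12305)*77529 = (196277056/12305)*77529 = 15217163874624/12305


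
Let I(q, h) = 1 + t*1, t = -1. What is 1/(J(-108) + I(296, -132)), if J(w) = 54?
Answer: 1/54 ≈ 0.018519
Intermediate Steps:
I(q, h) = 0 (I(q, h) = 1 - 1*1 = 1 - 1 = 0)
1/(J(-108) + I(296, -132)) = 1/(54 + 0) = 1/54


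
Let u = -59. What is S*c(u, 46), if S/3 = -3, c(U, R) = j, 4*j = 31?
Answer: -279/4 ≈ -69.750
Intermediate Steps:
j = 31/4 (j = (1/4)*31 = 31/4 ≈ 7.7500)
c(U, R) = 31/4
S = -9 (S = 3*(-3) = -9)
S*c(u, 46) = -9*31/4 = -279/4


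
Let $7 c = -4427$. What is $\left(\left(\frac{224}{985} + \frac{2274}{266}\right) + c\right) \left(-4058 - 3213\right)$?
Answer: $\frac{594052100928}{131005} \approx 4.5346 \cdot 10^{6}$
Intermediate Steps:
$c = - \frac{4427}{7}$ ($c = \frac{1}{7} \left(-4427\right) = - \frac{4427}{7} \approx -632.43$)
$\left(\left(\frac{224}{985} + \frac{2274}{266}\right) + c\right) \left(-4058 - 3213\right) = \left(\left(\frac{224}{985} + \frac{2274}{266}\right) - \frac{4427}{7}\right) \left(-4058 - 3213\right) = \left(\left(224 \cdot \frac{1}{985} + 2274 \cdot \frac{1}{266}\right) - \frac{4427}{7}\right) \left(-7271\right) = \left(\left(\frac{224}{985} + \frac{1137}{133}\right) - \frac{4427}{7}\right) \left(-7271\right) = \left(\frac{1149737}{131005} - \frac{4427}{7}\right) \left(-7271\right) = \left(- \frac{81701568}{131005}\right) \left(-7271\right) = \frac{594052100928}{131005}$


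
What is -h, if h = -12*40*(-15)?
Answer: -7200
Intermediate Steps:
h = 7200 (h = -480*(-15) = 7200)
-h = -1*7200 = -7200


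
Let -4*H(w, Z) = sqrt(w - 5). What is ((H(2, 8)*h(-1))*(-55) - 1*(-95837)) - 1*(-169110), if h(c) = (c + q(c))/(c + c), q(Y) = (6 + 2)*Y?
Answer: 264947 + 495*I*sqrt(3)/8 ≈ 2.6495e+5 + 107.17*I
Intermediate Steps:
q(Y) = 8*Y
H(w, Z) = -sqrt(-5 + w)/4 (H(w, Z) = -sqrt(w - 5)/4 = -sqrt(-5 + w)/4)
h(c) = 9/2 (h(c) = (c + 8*c)/(c + c) = (9*c)/((2*c)) = (9*c)*(1/(2*c)) = 9/2)
((H(2, 8)*h(-1))*(-55) - 1*(-95837)) - 1*(-169110) = ((-sqrt(-5 + 2)/4*(9/2))*(-55) - 1*(-95837)) - 1*(-169110) = ((-I*sqrt(3)/4*(9/2))*(-55) + 95837) + 169110 = (-9*I*sqrt(3)/8*(-55) + 95837) + 169110 = (495*I*sqrt(3)/8 + 95837) + 169110 = (95837 + 495*I*sqrt(3)/8) + 169110 = 264947 + 495*I*sqrt(3)/8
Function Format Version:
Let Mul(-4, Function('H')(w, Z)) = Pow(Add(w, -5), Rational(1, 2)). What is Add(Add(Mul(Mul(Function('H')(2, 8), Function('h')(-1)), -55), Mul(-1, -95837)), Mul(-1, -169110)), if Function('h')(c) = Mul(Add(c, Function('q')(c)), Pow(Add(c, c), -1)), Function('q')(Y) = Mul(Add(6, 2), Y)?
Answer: Add(264947, Mul(Rational(495, 8), I, Pow(3, Rational(1, 2)))) ≈ Add(2.6495e+5, Mul(107.17, I))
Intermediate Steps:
Function('q')(Y) = Mul(8, Y)
Function('H')(w, Z) = Mul(Rational(-1, 4), Pow(Add(-5, w), Rational(1, 2))) (Function('H')(w, Z) = Mul(Rational(-1, 4), Pow(Add(w, -5), Rational(1, 2))) = Mul(Rational(-1, 4), Pow(Add(-5, w), Rational(1, 2))))
Function('h')(c) = Rational(9, 2) (Function('h')(c) = Mul(Add(c, Mul(8, c)), Pow(Add(c, c), -1)) = Mul(Mul(9, c), Pow(Mul(2, c), -1)) = Mul(Mul(9, c), Mul(Rational(1, 2), Pow(c, -1))) = Rational(9, 2))
Add(Add(Mul(Mul(Function('H')(2, 8), Function('h')(-1)), -55), Mul(-1, -95837)), Mul(-1, -169110)) = Add(Add(Mul(Mul(Mul(Rational(-1, 4), Pow(Add(-5, 2), Rational(1, 2))), Rational(9, 2)), -55), Mul(-1, -95837)), Mul(-1, -169110)) = Add(Add(Mul(Mul(Mul(Rational(-1, 4), Pow(-3, Rational(1, 2))), Rational(9, 2)), -55), 95837), 169110) = Add(Add(Mul(Mul(Mul(Rational(-1, 4), Mul(I, Pow(3, Rational(1, 2)))), Rational(9, 2)), -55), 95837), 169110) = Add(Add(Mul(Mul(Mul(Rational(-1, 4), I, Pow(3, Rational(1, 2))), Rational(9, 2)), -55), 95837), 169110) = Add(Add(Mul(Mul(Rational(-9, 8), I, Pow(3, Rational(1, 2))), -55), 95837), 169110) = Add(Add(Mul(Rational(495, 8), I, Pow(3, Rational(1, 2))), 95837), 169110) = Add(Add(95837, Mul(Rational(495, 8), I, Pow(3, Rational(1, 2)))), 169110) = Add(264947, Mul(Rational(495, 8), I, Pow(3, Rational(1, 2))))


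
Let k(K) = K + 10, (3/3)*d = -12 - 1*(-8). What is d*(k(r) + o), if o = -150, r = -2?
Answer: 568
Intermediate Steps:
d = -4 (d = -12 - 1*(-8) = -12 + 8 = -4)
k(K) = 10 + K
d*(k(r) + o) = -4*((10 - 2) - 150) = -4*(8 - 150) = -4*(-142) = 568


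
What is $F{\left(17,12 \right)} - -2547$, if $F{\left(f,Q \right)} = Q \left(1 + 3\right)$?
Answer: $2595$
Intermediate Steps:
$F{\left(f,Q \right)} = 4 Q$ ($F{\left(f,Q \right)} = Q 4 = 4 Q$)
$F{\left(17,12 \right)} - -2547 = 4 \cdot 12 - -2547 = 48 + 2547 = 2595$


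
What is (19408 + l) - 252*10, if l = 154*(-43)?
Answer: 10266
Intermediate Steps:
l = -6622
(19408 + l) - 252*10 = (19408 - 6622) - 252*10 = 12786 - 2520 = 10266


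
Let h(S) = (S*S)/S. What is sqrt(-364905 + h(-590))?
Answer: I*sqrt(365495) ≈ 604.56*I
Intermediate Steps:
h(S) = S (h(S) = S**2/S = S)
sqrt(-364905 + h(-590)) = sqrt(-364905 - 590) = sqrt(-365495) = I*sqrt(365495)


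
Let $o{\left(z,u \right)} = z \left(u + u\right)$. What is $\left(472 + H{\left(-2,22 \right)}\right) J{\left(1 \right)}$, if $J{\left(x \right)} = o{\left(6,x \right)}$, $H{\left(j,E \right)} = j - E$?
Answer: $5376$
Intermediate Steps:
$o{\left(z,u \right)} = 2 u z$ ($o{\left(z,u \right)} = z 2 u = 2 u z$)
$J{\left(x \right)} = 12 x$ ($J{\left(x \right)} = 2 x 6 = 12 x$)
$\left(472 + H{\left(-2,22 \right)}\right) J{\left(1 \right)} = \left(472 - 24\right) 12 \cdot 1 = \left(472 - 24\right) 12 = 448 \cdot 12 = 5376$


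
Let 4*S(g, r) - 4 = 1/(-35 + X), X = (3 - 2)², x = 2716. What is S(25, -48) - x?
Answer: -369241/136 ≈ -2715.0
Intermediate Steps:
X = 1 (X = 1² = 1)
S(g, r) = 135/136 (S(g, r) = 1 + 1/(4*(-35 + 1)) = 1 + (¼)/(-34) = 1 + (¼)*(-1/34) = 1 - 1/136 = 135/136)
S(25, -48) - x = 135/136 - 1*2716 = 135/136 - 2716 = -369241/136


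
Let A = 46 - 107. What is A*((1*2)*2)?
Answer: -244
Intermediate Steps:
A = -61
A*((1*2)*2) = -61*1*2*2 = -122*2 = -61*4 = -244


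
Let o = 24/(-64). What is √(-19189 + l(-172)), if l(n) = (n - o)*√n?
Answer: √(-76756 - 1373*I*√43)/2 ≈ 8.1105 - 138.76*I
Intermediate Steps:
o = -3/8 (o = 24*(-1/64) = -3/8 ≈ -0.37500)
l(n) = √n*(3/8 + n) (l(n) = (n - 1*(-3/8))*√n = (n + 3/8)*√n = (3/8 + n)*√n = √n*(3/8 + n))
√(-19189 + l(-172)) = √(-19189 + √(-172)*(3/8 - 172)) = √(-19189 + (2*I*√43)*(-1373/8)) = √(-19189 - 1373*I*√43/4)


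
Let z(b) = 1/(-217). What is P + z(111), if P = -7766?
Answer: -1685223/217 ≈ -7766.0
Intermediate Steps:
z(b) = -1/217
P + z(111) = -7766 - 1/217 = -1685223/217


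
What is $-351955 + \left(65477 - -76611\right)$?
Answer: $-209867$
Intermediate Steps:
$-351955 + \left(65477 - -76611\right) = -351955 + \left(65477 + 76611\right) = -351955 + 142088 = -209867$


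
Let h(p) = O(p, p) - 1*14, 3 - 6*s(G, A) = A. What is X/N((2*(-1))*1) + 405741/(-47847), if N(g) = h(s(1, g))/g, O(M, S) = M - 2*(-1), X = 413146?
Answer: 79062125099/1068583 ≈ 73988.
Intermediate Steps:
O(M, S) = 2 + M (O(M, S) = M + 2 = 2 + M)
s(G, A) = ½ - A/6
h(p) = -12 + p (h(p) = (2 + p) - 1*14 = (2 + p) - 14 = -12 + p)
N(g) = (-23/2 - g/6)/g (N(g) = (-12 + (½ - g/6))/g = (-23/2 - g/6)/g)
X/N((2*(-1))*1) + 405741/(-47847) = 413146/(((-69 - 2*(-1))/(6*(((2*(-1))*1))))) + 405741/(-47847) = 413146/(((-69 - (-2))/(6*((-2*1))))) + 405741*(-1/47847) = 413146/(((⅙)*(-69 - 1*(-2))/(-2))) - 135247/15949 = 413146/(((⅙)*(-½)*(-69 + 2))) - 135247/15949 = 413146/(((⅙)*(-½)*(-67))) - 135247/15949 = 413146/(67/12) - 135247/15949 = 413146*(12/67) - 135247/15949 = 4957752/67 - 135247/15949 = 79062125099/1068583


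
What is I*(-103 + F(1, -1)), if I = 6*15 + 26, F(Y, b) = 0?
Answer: -11948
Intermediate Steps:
I = 116 (I = 90 + 26 = 116)
I*(-103 + F(1, -1)) = 116*(-103 + 0) = 116*(-103) = -11948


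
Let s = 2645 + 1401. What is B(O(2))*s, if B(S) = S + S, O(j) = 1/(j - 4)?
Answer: -4046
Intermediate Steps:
O(j) = 1/(-4 + j)
B(S) = 2*S
s = 4046
B(O(2))*s = (2/(-4 + 2))*4046 = (2/(-2))*4046 = (2*(-½))*4046 = -1*4046 = -4046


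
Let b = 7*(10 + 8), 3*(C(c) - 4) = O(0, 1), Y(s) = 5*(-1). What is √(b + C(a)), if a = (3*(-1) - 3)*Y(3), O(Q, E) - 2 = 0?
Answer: 14*√6/3 ≈ 11.431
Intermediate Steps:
Y(s) = -5
O(Q, E) = 2 (O(Q, E) = 2 + 0 = 2)
a = 30 (a = (3*(-1) - 3)*(-5) = (-3 - 3)*(-5) = -6*(-5) = 30)
C(c) = 14/3 (C(c) = 4 + (⅓)*2 = 4 + ⅔ = 14/3)
b = 126 (b = 7*18 = 126)
√(b + C(a)) = √(126 + 14/3) = √(392/3) = 14*√6/3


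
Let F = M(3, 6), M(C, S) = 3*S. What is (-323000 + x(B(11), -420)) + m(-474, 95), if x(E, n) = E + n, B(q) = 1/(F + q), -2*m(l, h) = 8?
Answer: -9379295/29 ≈ -3.2342e+5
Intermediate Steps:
m(l, h) = -4 (m(l, h) = -1/2*8 = -4)
F = 18 (F = 3*6 = 18)
B(q) = 1/(18 + q)
(-323000 + x(B(11), -420)) + m(-474, 95) = (-323000 + (1/(18 + 11) - 420)) - 4 = (-323000 + (1/29 - 420)) - 4 = (-323000 - 12179/29) - 4 = -9379179/29 - 4 = -9379295/29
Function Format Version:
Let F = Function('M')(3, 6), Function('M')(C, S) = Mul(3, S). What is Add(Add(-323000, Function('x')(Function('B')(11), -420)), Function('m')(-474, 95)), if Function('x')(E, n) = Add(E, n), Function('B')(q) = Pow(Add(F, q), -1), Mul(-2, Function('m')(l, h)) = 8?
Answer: Rational(-9379295, 29) ≈ -3.2342e+5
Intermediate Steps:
Function('m')(l, h) = -4 (Function('m')(l, h) = Mul(Rational(-1, 2), 8) = -4)
F = 18 (F = Mul(3, 6) = 18)
Function('B')(q) = Pow(Add(18, q), -1)
Add(Add(-323000, Function('x')(Function('B')(11), -420)), Function('m')(-474, 95)) = Add(Add(-323000, Add(Pow(Add(18, 11), -1), -420)), -4) = Add(Add(-323000, Add(Pow(29, -1), -420)), -4) = Add(Add(-323000, Add(Rational(1, 29), -420)), -4) = Add(Add(-323000, Rational(-12179, 29)), -4) = Add(Rational(-9379179, 29), -4) = Rational(-9379295, 29)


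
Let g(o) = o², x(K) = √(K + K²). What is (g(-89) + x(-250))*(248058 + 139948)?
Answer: 3073395526 + 1940030*√2490 ≈ 3.1702e+9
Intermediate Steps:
(g(-89) + x(-250))*(248058 + 139948) = ((-89)² + √(-250*(1 - 250)))*(248058 + 139948) = (7921 + √(-250*(-249)))*388006 = (7921 + √62250)*388006 = (7921 + 5*√2490)*388006 = 3073395526 + 1940030*√2490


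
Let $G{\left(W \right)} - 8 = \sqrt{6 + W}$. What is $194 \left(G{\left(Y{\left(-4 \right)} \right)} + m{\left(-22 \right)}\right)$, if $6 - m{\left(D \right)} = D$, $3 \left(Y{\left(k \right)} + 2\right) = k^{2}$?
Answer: $6984 + \frac{388 \sqrt{21}}{3} \approx 7576.7$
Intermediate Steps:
$Y{\left(k \right)} = -2 + \frac{k^{2}}{3}$
$G{\left(W \right)} = 8 + \sqrt{6 + W}$
$m{\left(D \right)} = 6 - D$
$194 \left(G{\left(Y{\left(-4 \right)} \right)} + m{\left(-22 \right)}\right) = 194 \left(\left(8 + \sqrt{6 - \left(2 - \frac{\left(-4\right)^{2}}{3}\right)}\right) + \left(6 - -22\right)\right) = 194 \left(\left(8 + \sqrt{6 + \left(-2 + \frac{1}{3} \cdot 16\right)}\right) + \left(6 + 22\right)\right) = 194 \left(\left(8 + \sqrt{6 + \left(-2 + \frac{16}{3}\right)}\right) + 28\right) = 194 \left(\left(8 + \sqrt{6 + \frac{10}{3}}\right) + 28\right) = 194 \left(\left(8 + \sqrt{\frac{28}{3}}\right) + 28\right) = 194 \left(\left(8 + \frac{2 \sqrt{21}}{3}\right) + 28\right) = 194 \left(36 + \frac{2 \sqrt{21}}{3}\right) = 6984 + \frac{388 \sqrt{21}}{3}$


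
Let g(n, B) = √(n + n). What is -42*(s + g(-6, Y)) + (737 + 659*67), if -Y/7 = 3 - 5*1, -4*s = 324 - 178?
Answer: 46423 - 84*I*√3 ≈ 46423.0 - 145.49*I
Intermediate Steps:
s = -73/2 (s = -(324 - 178)/4 = -¼*146 = -73/2 ≈ -36.500)
Y = 14 (Y = -7*(3 - 5*1) = -7*(3 - 5) = -7*(-2) = 14)
g(n, B) = √2*√n (g(n, B) = √(2*n) = √2*√n)
-42*(s + g(-6, Y)) + (737 + 659*67) = -42*(-73/2 + √2*√(-6)) + (737 + 659*67) = -42*(-73/2 + √2*(I*√6)) + (737 + 44153) = -42*(-73/2 + 2*I*√3) + 44890 = (1533 - 84*I*√3) + 44890 = 46423 - 84*I*√3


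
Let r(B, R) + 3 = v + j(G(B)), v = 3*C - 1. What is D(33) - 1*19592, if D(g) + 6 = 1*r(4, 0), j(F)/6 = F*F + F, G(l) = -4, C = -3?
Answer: -19539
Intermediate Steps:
j(F) = 6*F + 6*F² (j(F) = 6*(F*F + F) = 6*(F² + F) = 6*(F + F²) = 6*F + 6*F²)
v = -10 (v = 3*(-3) - 1 = -9 - 1 = -10)
r(B, R) = 59 (r(B, R) = -3 + (-10 + 6*(-4)*(1 - 4)) = -3 + (-10 + 6*(-4)*(-3)) = -3 + (-10 + 72) = -3 + 62 = 59)
D(g) = 53 (D(g) = -6 + 1*59 = -6 + 59 = 53)
D(33) - 1*19592 = 53 - 1*19592 = 53 - 19592 = -19539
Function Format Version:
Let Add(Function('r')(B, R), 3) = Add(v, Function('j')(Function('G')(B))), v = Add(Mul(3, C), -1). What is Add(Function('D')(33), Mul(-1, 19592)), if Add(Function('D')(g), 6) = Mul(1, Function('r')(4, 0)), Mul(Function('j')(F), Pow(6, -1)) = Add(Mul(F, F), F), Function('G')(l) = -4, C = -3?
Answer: -19539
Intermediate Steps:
Function('j')(F) = Add(Mul(6, F), Mul(6, Pow(F, 2))) (Function('j')(F) = Mul(6, Add(Mul(F, F), F)) = Mul(6, Add(Pow(F, 2), F)) = Mul(6, Add(F, Pow(F, 2))) = Add(Mul(6, F), Mul(6, Pow(F, 2))))
v = -10 (v = Add(Mul(3, -3), -1) = Add(-9, -1) = -10)
Function('r')(B, R) = 59 (Function('r')(B, R) = Add(-3, Add(-10, Mul(6, -4, Add(1, -4)))) = Add(-3, Add(-10, Mul(6, -4, -3))) = Add(-3, Add(-10, 72)) = Add(-3, 62) = 59)
Function('D')(g) = 53 (Function('D')(g) = Add(-6, Mul(1, 59)) = Add(-6, 59) = 53)
Add(Function('D')(33), Mul(-1, 19592)) = Add(53, Mul(-1, 19592)) = Add(53, -19592) = -19539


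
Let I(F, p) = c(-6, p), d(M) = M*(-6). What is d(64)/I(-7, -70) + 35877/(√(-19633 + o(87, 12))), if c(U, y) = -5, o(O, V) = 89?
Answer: 384/5 - 35877*I*√4886/9772 ≈ 76.8 - 256.63*I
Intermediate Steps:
d(M) = -6*M
I(F, p) = -5
d(64)/I(-7, -70) + 35877/(√(-19633 + o(87, 12))) = -6*64/(-5) + 35877/(√(-19633 + 89)) = -384*(-⅕) + 35877/(√(-19544)) = 384/5 + 35877/((2*I*√4886)) = 384/5 + 35877*(-I*√4886/9772) = 384/5 - 35877*I*√4886/9772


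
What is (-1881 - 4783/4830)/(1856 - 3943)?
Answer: 9090013/10080210 ≈ 0.90177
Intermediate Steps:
(-1881 - 4783/4830)/(1856 - 3943) = (-1881 - 4783*1/4830)/(-2087) = (-1881 - 4783/4830)*(-1/2087) = -9090013/4830*(-1/2087) = 9090013/10080210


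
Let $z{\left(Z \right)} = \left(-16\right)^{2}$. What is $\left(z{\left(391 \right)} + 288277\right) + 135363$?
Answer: $423896$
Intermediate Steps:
$z{\left(Z \right)} = 256$
$\left(z{\left(391 \right)} + 288277\right) + 135363 = \left(256 + 288277\right) + 135363 = 288533 + 135363 = 423896$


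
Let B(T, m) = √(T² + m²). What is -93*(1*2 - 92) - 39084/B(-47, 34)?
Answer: 8370 - 39084*√3365/3365 ≈ 7696.2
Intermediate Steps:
-93*(1*2 - 92) - 39084/B(-47, 34) = -93*(1*2 - 92) - 39084/√((-47)² + 34²) = -93*(2 - 92) - 39084/√(2209 + 1156) = -93*(-90) - 39084*√3365/3365 = 8370 - 39084*√3365/3365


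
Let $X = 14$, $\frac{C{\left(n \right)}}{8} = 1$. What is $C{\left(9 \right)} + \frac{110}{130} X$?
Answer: $\frac{258}{13} \approx 19.846$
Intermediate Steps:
$C{\left(n \right)} = 8$ ($C{\left(n \right)} = 8 \cdot 1 = 8$)
$C{\left(9 \right)} + \frac{110}{130} X = 8 + \frac{110}{130} \cdot 14 = 8 + 110 \cdot \frac{1}{130} \cdot 14 = 8 + \frac{11}{13} \cdot 14 = 8 + \frac{154}{13} = \frac{258}{13}$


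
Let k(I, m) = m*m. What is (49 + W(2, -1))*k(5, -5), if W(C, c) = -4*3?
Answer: 925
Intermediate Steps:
W(C, c) = -12
k(I, m) = m²
(49 + W(2, -1))*k(5, -5) = (49 - 12)*(-5)² = 37*25 = 925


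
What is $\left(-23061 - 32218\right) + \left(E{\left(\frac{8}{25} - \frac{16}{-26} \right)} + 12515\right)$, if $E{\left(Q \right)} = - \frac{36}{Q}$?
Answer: $- \frac{3252989}{76} \approx -42803.0$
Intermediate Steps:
$\left(-23061 - 32218\right) + \left(E{\left(\frac{8}{25} - \frac{16}{-26} \right)} + 12515\right) = \left(-23061 - 32218\right) + \left(- \frac{36}{\frac{8}{25} - \frac{16}{-26}} + 12515\right) = -55279 + \left(- \frac{36}{8 \cdot \frac{1}{25} - - \frac{8}{13}} + 12515\right) = -55279 + \left(- \frac{36}{\frac{8}{25} + \frac{8}{13}} + 12515\right) = -55279 + \left(- \frac{36}{\frac{304}{325}} + 12515\right) = -55279 + \left(\left(-36\right) \frac{325}{304} + 12515\right) = -55279 + \left(- \frac{2925}{76} + 12515\right) = -55279 + \frac{948215}{76} = - \frac{3252989}{76}$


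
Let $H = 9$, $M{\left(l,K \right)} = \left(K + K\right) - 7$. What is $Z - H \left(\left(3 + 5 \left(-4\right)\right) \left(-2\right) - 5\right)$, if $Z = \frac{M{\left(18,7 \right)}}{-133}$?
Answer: $- \frac{4960}{19} \approx -261.05$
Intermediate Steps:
$M{\left(l,K \right)} = -7 + 2 K$ ($M{\left(l,K \right)} = 2 K - 7 = -7 + 2 K$)
$Z = - \frac{1}{19}$ ($Z = \frac{-7 + 2 \cdot 7}{-133} = \left(-7 + 14\right) \left(- \frac{1}{133}\right) = 7 \left(- \frac{1}{133}\right) = - \frac{1}{19} \approx -0.052632$)
$Z - H \left(\left(3 + 5 \left(-4\right)\right) \left(-2\right) - 5\right) = - \frac{1}{19} - 9 \left(\left(3 + 5 \left(-4\right)\right) \left(-2\right) - 5\right) = - \frac{1}{19} - 9 \left(\left(3 - 20\right) \left(-2\right) - 5\right) = - \frac{1}{19} - 9 \left(\left(-17\right) \left(-2\right) - 5\right) = - \frac{1}{19} - 9 \left(34 - 5\right) = - \frac{1}{19} - 9 \cdot 29 = - \frac{1}{19} - 261 = - \frac{4960}{19}$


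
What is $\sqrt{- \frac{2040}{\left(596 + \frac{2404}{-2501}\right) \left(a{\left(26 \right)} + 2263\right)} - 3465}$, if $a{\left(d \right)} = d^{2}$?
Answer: $\frac{i \sqrt{28769877568402929370}}{91120756} \approx 58.864 i$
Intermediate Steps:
$\sqrt{- \frac{2040}{\left(596 + \frac{2404}{-2501}\right) \left(a{\left(26 \right)} + 2263\right)} - 3465} = \sqrt{- \frac{2040}{\left(596 + \frac{2404}{-2501}\right) \left(26^{2} + 2263\right)} - 3465} = \sqrt{- \frac{2040}{\left(596 + 2404 \left(- \frac{1}{2501}\right)\right) \left(676 + 2263\right)} - 3465} = \sqrt{- \frac{2040}{\left(596 - \frac{2404}{2501}\right) 2939} - 3465} = \sqrt{- \frac{2040}{\frac{1488192}{2501} \cdot 2939} - 3465} = \sqrt{- \frac{2040}{\frac{4373796288}{2501}} - 3465} = \sqrt{\left(-2040\right) \frac{2501}{4373796288} - 3465} = \sqrt{- \frac{212585}{182241512} - 3465} = \sqrt{- \frac{631467051665}{182241512}} = \frac{i \sqrt{28769877568402929370}}{91120756}$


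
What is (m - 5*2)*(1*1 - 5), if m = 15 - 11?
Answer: 24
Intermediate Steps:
m = 4
(m - 5*2)*(1*1 - 5) = (4 - 5*2)*(1*1 - 5) = (4 - 10)*(1 - 5) = -6*(-4) = 24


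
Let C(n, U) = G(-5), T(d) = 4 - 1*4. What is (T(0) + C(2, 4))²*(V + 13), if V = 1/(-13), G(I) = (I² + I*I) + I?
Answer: 340200/13 ≈ 26169.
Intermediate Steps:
T(d) = 0 (T(d) = 4 - 4 = 0)
G(I) = I + 2*I² (G(I) = (I² + I²) + I = 2*I² + I = I + 2*I²)
C(n, U) = 45 (C(n, U) = -5*(1 + 2*(-5)) = -5*(1 - 10) = -5*(-9) = 45)
V = -1/13 ≈ -0.076923
(T(0) + C(2, 4))²*(V + 13) = (0 + 45)²*(-1/13 + 13) = 45²*(168/13) = 2025*(168/13) = 340200/13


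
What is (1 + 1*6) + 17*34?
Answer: 585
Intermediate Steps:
(1 + 1*6) + 17*34 = (1 + 6) + 578 = 7 + 578 = 585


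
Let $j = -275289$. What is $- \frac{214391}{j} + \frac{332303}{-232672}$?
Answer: $- \frac{41596577815}{64052042208} \approx -0.64942$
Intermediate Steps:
$- \frac{214391}{j} + \frac{332303}{-232672} = - \frac{214391}{-275289} + \frac{332303}{-232672} = \left(-214391\right) \left(- \frac{1}{275289}\right) + 332303 \left(- \frac{1}{232672}\right) = \frac{214391}{275289} - \frac{332303}{232672} = - \frac{41596577815}{64052042208}$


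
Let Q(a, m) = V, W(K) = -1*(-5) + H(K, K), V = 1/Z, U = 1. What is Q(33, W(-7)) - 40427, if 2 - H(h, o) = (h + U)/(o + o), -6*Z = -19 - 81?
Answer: -2021347/50 ≈ -40427.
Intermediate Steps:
Z = 50/3 (Z = -(-19 - 81)/6 = -⅙*(-100) = 50/3 ≈ 16.667)
H(h, o) = 2 - (1 + h)/(2*o) (H(h, o) = 2 - (h + 1)/(o + o) = 2 - (1 + h)/(2*o))
V = 3/50 (V = 1/(50/3) = 3/50 ≈ 0.060000)
W(K) = 5 + (-1 + 3*K)/(2*K) (W(K) = -1*(-5) + (-1 - K + 4*K)/(2*K) = 5 + (-1 + 3*K)/(2*K))
Q(a, m) = 3/50
Q(33, W(-7)) - 40427 = 3/50 - 40427 = -2021347/50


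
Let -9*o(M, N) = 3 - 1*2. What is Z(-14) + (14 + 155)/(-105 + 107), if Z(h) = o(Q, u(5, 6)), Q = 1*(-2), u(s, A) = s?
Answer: 1519/18 ≈ 84.389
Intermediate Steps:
Q = -2
o(M, N) = -⅑ (o(M, N) = -(3 - 1*2)/9 = -(3 - 2)/9 = -⅑*1 = -⅑)
Z(h) = -⅑
Z(-14) + (14 + 155)/(-105 + 107) = -⅑ + (14 + 155)/(-105 + 107) = -⅑ + 169/2 = 1519/18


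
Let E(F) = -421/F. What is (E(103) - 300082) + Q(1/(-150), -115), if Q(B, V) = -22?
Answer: -30911133/103 ≈ -3.0011e+5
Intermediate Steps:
(E(103) - 300082) + Q(1/(-150), -115) = (-421/103 - 300082) - 22 = -30908867/103 - 22 = -30911133/103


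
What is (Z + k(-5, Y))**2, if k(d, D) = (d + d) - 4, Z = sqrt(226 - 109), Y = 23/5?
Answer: 313 - 84*sqrt(13) ≈ 10.134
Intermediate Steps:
Y = 23/5 (Y = 23*(1/5) = 23/5 ≈ 4.6000)
Z = 3*sqrt(13) (Z = sqrt(117) = 3*sqrt(13) ≈ 10.817)
k(d, D) = -4 + 2*d (k(d, D) = 2*d - 4 = -4 + 2*d)
(Z + k(-5, Y))**2 = (3*sqrt(13) + (-4 + 2*(-5)))**2 = (3*sqrt(13) + (-4 - 10))**2 = (3*sqrt(13) - 14)**2 = (-14 + 3*sqrt(13))**2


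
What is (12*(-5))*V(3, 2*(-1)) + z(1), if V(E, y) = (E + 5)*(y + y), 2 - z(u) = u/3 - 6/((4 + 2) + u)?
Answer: 40373/21 ≈ 1922.5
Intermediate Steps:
z(u) = 2 + 6/(6 + u) - u/3 (z(u) = 2 - (u/3 - 6/((4 + 2) + u)) = 2 - (u*(⅓) - 6/(6 + u)) = 2 - (u/3 - 6/(6 + u)) = 2 - (-6/(6 + u) + u/3) = 2 + (6/(6 + u) - u/3) = 2 + 6/(6 + u) - u/3)
V(E, y) = 2*y*(5 + E) (V(E, y) = (5 + E)*(2*y) = 2*y*(5 + E))
(12*(-5))*V(3, 2*(-1)) + z(1) = (12*(-5))*(2*(2*(-1))*(5 + 3)) + (54 - 1*1²)/(3*(6 + 1)) = -120*(-2)*8 + (⅓)*(54 - 1*1)/7 = -60*(-32) + (⅓)*(⅐)*(54 - 1) = 1920 + (⅓)*(⅐)*53 = 1920 + 53/21 = 40373/21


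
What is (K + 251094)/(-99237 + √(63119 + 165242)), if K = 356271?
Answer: -3172267395/518302832 - 607365*√228361/9847753808 ≈ -6.1500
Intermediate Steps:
(K + 251094)/(-99237 + √(63119 + 165242)) = (356271 + 251094)/(-99237 + √(63119 + 165242)) = 607365/(-99237 + √228361)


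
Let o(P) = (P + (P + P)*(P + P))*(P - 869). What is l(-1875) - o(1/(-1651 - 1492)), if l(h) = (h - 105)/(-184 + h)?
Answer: 43822237040992/63927760361213 ≈ 0.68550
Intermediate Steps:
l(h) = (-105 + h)/(-184 + h)
o(P) = (-869 + P)*(P + 4*P²) (o(P) = (P + (2*P)*(2*P))*(-869 + P) = (P + 4*P²)*(-869 + P) = (-869 + P)*(P + 4*P²))
l(-1875) - o(1/(-1651 - 1492)) = (-105 - 1875)/(-184 - 1875) - (-869 - 3475/(-1651 - 1492) + 4*(1/(-1651 - 1492))²)/(-1651 - 1492) = -1980/(-2059) - (-869 - 3475/(-3143) + 4*(1/(-3143))²)/(-3143) = -1/2059*(-1980) - (-1)*(-869 - 3475*(-1/3143) + 4*(-1/3143)²)/3143 = 1980/2059 - (-1)*(-869 + 3475/3143 + 4*(1/9878449))/3143 = 1980/2059 - (-1)*(-869 + 3475/3143 + 4/9878449)/3143 = 1980/2059 - (-1)*(-8573450252)/(3143*9878449) = 1980/2059 - 1*8573450252/31047965207 = 1980/2059 - 8573450252/31047965207 = 43822237040992/63927760361213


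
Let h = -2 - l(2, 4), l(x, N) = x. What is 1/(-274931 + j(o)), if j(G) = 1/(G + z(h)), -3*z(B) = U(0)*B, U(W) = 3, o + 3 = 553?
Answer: -554/152311773 ≈ -3.6373e-6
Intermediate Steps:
o = 550 (o = -3 + 553 = 550)
h = -4 (h = -2 - 1*2 = -2 - 2 = -4)
z(B) = -B
j(G) = 1/(4 + G) (j(G) = 1/(G - 1*(-4)) = 1/(G + 4) = 1/(4 + G))
1/(-274931 + j(o)) = 1/(-274931 + 1/(4 + 550)) = 1/(-274931 + 1/554) = 1/(-152311773/554) = -554/152311773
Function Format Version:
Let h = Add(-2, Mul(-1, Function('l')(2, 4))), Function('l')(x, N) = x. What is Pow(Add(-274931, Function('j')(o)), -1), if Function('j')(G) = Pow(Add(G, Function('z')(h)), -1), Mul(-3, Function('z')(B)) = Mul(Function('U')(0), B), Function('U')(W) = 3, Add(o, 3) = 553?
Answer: Rational(-554, 152311773) ≈ -3.6373e-6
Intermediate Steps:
o = 550 (o = Add(-3, 553) = 550)
h = -4 (h = Add(-2, Mul(-1, 2)) = Add(-2, -2) = -4)
Function('z')(B) = Mul(-1, B) (Function('z')(B) = Mul(Rational(-1, 3), Mul(3, B)) = Mul(-1, B))
Function('j')(G) = Pow(Add(4, G), -1) (Function('j')(G) = Pow(Add(G, Mul(-1, -4)), -1) = Pow(Add(G, 4), -1) = Pow(Add(4, G), -1))
Pow(Add(-274931, Function('j')(o)), -1) = Pow(Add(-274931, Pow(Add(4, 550), -1)), -1) = Pow(Add(-274931, Pow(554, -1)), -1) = Pow(Add(-274931, Rational(1, 554)), -1) = Pow(Rational(-152311773, 554), -1) = Rational(-554, 152311773)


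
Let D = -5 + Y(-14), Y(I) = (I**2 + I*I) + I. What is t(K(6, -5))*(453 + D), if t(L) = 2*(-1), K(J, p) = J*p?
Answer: -1652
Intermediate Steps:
Y(I) = I + 2*I**2 (Y(I) = (I**2 + I**2) + I = 2*I**2 + I = I + 2*I**2)
D = 373 (D = -5 - 14*(1 + 2*(-14)) = -5 - 14*(1 - 28) = -5 - 14*(-27) = -5 + 378 = 373)
t(L) = -2
t(K(6, -5))*(453 + D) = -2*(453 + 373) = -2*826 = -1652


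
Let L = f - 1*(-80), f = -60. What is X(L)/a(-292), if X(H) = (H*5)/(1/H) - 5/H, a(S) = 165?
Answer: 7999/660 ≈ 12.120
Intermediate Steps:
L = 20 (L = -60 - 1*(-80) = -60 + 80 = 20)
X(H) = -5/H + 5*H² (X(H) = (5*H)*H - 5/H = 5*H² - 5/H = -5/H + 5*H²)
X(L)/a(-292) = (5*(-1 + 20³)/20)/165 = (5*(1/20)*(-1 + 8000))*(1/165) = (5*(1/20)*7999)*(1/165) = (7999/4)*(1/165) = 7999/660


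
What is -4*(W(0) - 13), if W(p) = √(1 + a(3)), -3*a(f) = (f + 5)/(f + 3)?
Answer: 52 - 4*√5/3 ≈ 49.019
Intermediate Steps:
a(f) = -(5 + f)/(3*(3 + f)) (a(f) = -(f + 5)/(3*(f + 3)) = -(5 + f)/(3*(3 + f)))
W(p) = √5/3 (W(p) = √(1 + (-5 - 1*3)/(3*(3 + 3))) = √(1 + (⅓)*(-5 - 3)/6) = √(1 + (⅓)*(⅙)*(-8)) = √(1 - 4/9) = √(5/9) = √5/3)
-4*(W(0) - 13) = -4*(√5/3 - 13) = -4*(-13 + √5/3) = 52 - 4*√5/3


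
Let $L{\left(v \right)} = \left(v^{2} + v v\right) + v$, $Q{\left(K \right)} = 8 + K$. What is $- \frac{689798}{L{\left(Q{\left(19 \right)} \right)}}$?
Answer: $- \frac{689798}{1485} \approx -464.51$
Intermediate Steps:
$L{\left(v \right)} = v + 2 v^{2}$ ($L{\left(v \right)} = \left(v^{2} + v^{2}\right) + v = 2 v^{2} + v = v + 2 v^{2}$)
$- \frac{689798}{L{\left(Q{\left(19 \right)} \right)}} = - \frac{689798}{\left(8 + 19\right) \left(1 + 2 \left(8 + 19\right)\right)} = - \frac{689798}{27 \left(1 + 2 \cdot 27\right)} = - \frac{689798}{27 \left(1 + 54\right)} = - \frac{689798}{27 \cdot 55} = - \frac{689798}{1485}$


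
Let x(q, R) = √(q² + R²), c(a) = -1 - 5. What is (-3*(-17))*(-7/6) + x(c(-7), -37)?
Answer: -119/2 + √1405 ≈ -22.017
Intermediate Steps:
c(a) = -6
x(q, R) = √(R² + q²)
(-3*(-17))*(-7/6) + x(c(-7), -37) = (-3*(-17))*(-7/6) + √((-37)² + (-6)²) = 51*(-7*⅙) + √(1369 + 36) = 51*(-7/6) + √1405 = -119/2 + √1405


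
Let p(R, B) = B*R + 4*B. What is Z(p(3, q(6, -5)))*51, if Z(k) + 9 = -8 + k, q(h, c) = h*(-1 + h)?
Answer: 9843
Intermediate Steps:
p(R, B) = 4*B + B*R
Z(k) = -17 + k (Z(k) = -9 + (-8 + k) = -17 + k)
Z(p(3, q(6, -5)))*51 = (-17 + (6*(-1 + 6))*(4 + 3))*51 = (-17 + (6*5)*7)*51 = (-17 + 30*7)*51 = (-17 + 210)*51 = 193*51 = 9843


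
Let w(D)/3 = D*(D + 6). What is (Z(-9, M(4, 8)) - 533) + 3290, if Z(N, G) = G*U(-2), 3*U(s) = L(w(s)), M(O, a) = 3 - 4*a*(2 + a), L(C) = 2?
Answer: 7637/3 ≈ 2545.7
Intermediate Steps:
w(D) = 3*D*(6 + D) (w(D) = 3*(D*(D + 6)) = 3*(D*(6 + D)) = 3*D*(6 + D))
M(O, a) = 3 - 4*a*(2 + a)
U(s) = ⅔ (U(s) = (⅓)*2 = ⅔)
Z(N, G) = 2*G/3 (Z(N, G) = G*(⅔) = 2*G/3)
(Z(-9, M(4, 8)) - 533) + 3290 = (2*(3 - 8*8 - 4*8²)/3 - 533) + 3290 = (2*(3 - 64 - 4*64)/3 - 533) + 3290 = (2*(3 - 64 - 256)/3 - 533) + 3290 = ((⅔)*(-317) - 533) + 3290 = (-634/3 - 533) + 3290 = -2233/3 + 3290 = 7637/3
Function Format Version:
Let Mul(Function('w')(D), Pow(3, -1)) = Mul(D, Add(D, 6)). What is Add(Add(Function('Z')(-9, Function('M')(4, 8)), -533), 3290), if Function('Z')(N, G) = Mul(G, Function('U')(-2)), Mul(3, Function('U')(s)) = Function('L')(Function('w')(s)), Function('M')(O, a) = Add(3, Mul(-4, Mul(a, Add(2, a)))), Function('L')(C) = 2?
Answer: Rational(7637, 3) ≈ 2545.7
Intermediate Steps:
Function('w')(D) = Mul(3, D, Add(6, D)) (Function('w')(D) = Mul(3, Mul(D, Add(D, 6))) = Mul(3, Mul(D, Add(6, D))) = Mul(3, D, Add(6, D)))
Function('M')(O, a) = Add(3, Mul(-4, a, Add(2, a)))
Function('U')(s) = Rational(2, 3) (Function('U')(s) = Mul(Rational(1, 3), 2) = Rational(2, 3))
Function('Z')(N, G) = Mul(Rational(2, 3), G) (Function('Z')(N, G) = Mul(G, Rational(2, 3)) = Mul(Rational(2, 3), G))
Add(Add(Function('Z')(-9, Function('M')(4, 8)), -533), 3290) = Add(Add(Mul(Rational(2, 3), Add(3, Mul(-8, 8), Mul(-4, Pow(8, 2)))), -533), 3290) = Add(Add(Mul(Rational(2, 3), Add(3, -64, Mul(-4, 64))), -533), 3290) = Add(Add(Mul(Rational(2, 3), Add(3, -64, -256)), -533), 3290) = Add(Add(Mul(Rational(2, 3), -317), -533), 3290) = Add(Add(Rational(-634, 3), -533), 3290) = Add(Rational(-2233, 3), 3290) = Rational(7637, 3)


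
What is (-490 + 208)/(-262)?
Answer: 141/131 ≈ 1.0763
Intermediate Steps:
(-490 + 208)/(-262) = -282*(-1/262) = 141/131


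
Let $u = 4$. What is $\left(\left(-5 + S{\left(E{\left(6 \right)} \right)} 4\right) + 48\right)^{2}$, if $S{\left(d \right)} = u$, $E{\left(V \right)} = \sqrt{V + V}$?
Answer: $3481$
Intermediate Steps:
$E{\left(V \right)} = \sqrt{2} \sqrt{V}$ ($E{\left(V \right)} = \sqrt{2 V} = \sqrt{2} \sqrt{V}$)
$S{\left(d \right)} = 4$
$\left(\left(-5 + S{\left(E{\left(6 \right)} \right)} 4\right) + 48\right)^{2} = \left(\left(-5 + 4 \cdot 4\right) + 48\right)^{2} = \left(\left(-5 + 16\right) + 48\right)^{2} = \left(11 + 48\right)^{2} = 59^{2} = 3481$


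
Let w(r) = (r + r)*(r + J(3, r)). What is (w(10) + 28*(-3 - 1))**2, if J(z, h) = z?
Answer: 21904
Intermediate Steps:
w(r) = 2*r*(3 + r) (w(r) = (r + r)*(r + 3) = (2*r)*(3 + r) = 2*r*(3 + r))
(w(10) + 28*(-3 - 1))**2 = (2*10*(3 + 10) + 28*(-3 - 1))**2 = (2*10*13 + 28*(-4))**2 = (260 - 112)**2 = 148**2 = 21904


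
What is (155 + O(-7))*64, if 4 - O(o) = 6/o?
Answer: 71616/7 ≈ 10231.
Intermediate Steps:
O(o) = 4 - 6/o
(155 + O(-7))*64 = (155 + (4 - 6/(-7)))*64 = (155 + (4 - 6*(-⅐)))*64 = (155 + (4 + 6/7))*64 = (155 + 34/7)*64 = (1119/7)*64 = 71616/7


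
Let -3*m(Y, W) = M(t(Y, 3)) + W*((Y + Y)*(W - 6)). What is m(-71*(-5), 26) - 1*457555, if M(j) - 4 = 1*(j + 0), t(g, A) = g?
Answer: -1742224/3 ≈ -5.8074e+5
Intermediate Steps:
M(j) = 4 + j (M(j) = 4 + 1*(j + 0) = 4 + 1*j = 4 + j)
m(Y, W) = -4/3 - Y/3 - 2*W*Y*(-6 + W)/3 (m(Y, W) = -((4 + Y) + W*((Y + Y)*(W - 6)))/3 = -((4 + Y) + W*((2*Y)*(-6 + W)))/3 = -((4 + Y) + W*(2*Y*(-6 + W)))/3 = -((4 + Y) + 2*W*Y*(-6 + W))/3 = -(4 + Y + 2*W*Y*(-6 + W))/3 = -4/3 - Y/3 - 2*W*Y*(-6 + W)/3)
m(-71*(-5), 26) - 1*457555 = (-4/3 - (-71)*(-5)/3 + 4*26*(-71*(-5)) - ⅔*(-71*(-5))*26²) - 1*457555 = (-4/3 - ⅓*355 + 4*26*355 - ⅔*355*676) - 457555 = (-4/3 - 355/3 + 36920 - 479960/3) - 457555 = -369559/3 - 457555 = -1742224/3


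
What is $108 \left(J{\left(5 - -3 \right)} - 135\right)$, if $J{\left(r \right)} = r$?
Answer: $-13716$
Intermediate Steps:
$108 \left(J{\left(5 - -3 \right)} - 135\right) = 108 \left(\left(5 - -3\right) - 135\right) = 108 \left(\left(5 + 3\right) - 135\right) = 108 \left(8 - 135\right) = 108 \left(-127\right) = -13716$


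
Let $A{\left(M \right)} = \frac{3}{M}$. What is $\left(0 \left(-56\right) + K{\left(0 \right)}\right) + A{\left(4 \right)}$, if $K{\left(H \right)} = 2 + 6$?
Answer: $\frac{35}{4} \approx 8.75$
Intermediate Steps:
$K{\left(H \right)} = 8$
$\left(0 \left(-56\right) + K{\left(0 \right)}\right) + A{\left(4 \right)} = \left(0 \left(-56\right) + 8\right) + \frac{3}{4} = \left(0 + 8\right) + 3 \cdot \frac{1}{4} = 8 + \frac{3}{4} = \frac{35}{4}$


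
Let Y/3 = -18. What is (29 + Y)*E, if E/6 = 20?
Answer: -3000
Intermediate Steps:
E = 120 (E = 6*20 = 120)
Y = -54 (Y = 3*(-18) = -54)
(29 + Y)*E = (29 - 54)*120 = -25*120 = -3000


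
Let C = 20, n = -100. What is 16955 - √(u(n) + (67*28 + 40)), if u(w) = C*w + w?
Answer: 16955 - 2*I*√46 ≈ 16955.0 - 13.565*I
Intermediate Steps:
u(w) = 21*w (u(w) = 20*w + w = 21*w)
16955 - √(u(n) + (67*28 + 40)) = 16955 - √(21*(-100) + (67*28 + 40)) = 16955 - √(-2100 + (1876 + 40)) = 16955 - √(-2100 + 1916) = 16955 - √(-184) = 16955 - 2*I*√46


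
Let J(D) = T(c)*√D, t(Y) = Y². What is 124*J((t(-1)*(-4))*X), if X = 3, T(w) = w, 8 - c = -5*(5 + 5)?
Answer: 14384*I*√3 ≈ 24914.0*I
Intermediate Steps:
c = 58 (c = 8 - (-5)*(5 + 5) = 8 - (-5)*10 = 8 - 1*(-50) = 8 + 50 = 58)
J(D) = 58*√D
124*J((t(-1)*(-4))*X) = 124*(58*√(((-1)²*(-4))*3)) = 124*(58*√((1*(-4))*3)) = 124*(58*√(-4*3)) = 124*(58*√(-12)) = 124*(58*(2*I*√3)) = 124*(116*I*√3) = 14384*I*√3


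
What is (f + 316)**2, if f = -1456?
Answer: 1299600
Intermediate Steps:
(f + 316)**2 = (-1456 + 316)**2 = (-1140)**2 = 1299600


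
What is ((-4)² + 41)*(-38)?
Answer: -2166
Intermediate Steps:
((-4)² + 41)*(-38) = (16 + 41)*(-38) = 57*(-38) = -2166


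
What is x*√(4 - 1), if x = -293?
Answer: -293*√3 ≈ -507.49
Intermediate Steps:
x*√(4 - 1) = -293*√(4 - 1) = -293*√3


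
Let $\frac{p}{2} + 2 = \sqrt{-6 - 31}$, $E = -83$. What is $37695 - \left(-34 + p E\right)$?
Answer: $37397 + 166 i \sqrt{37} \approx 37397.0 + 1009.7 i$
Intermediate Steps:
$p = -4 + 2 i \sqrt{37}$ ($p = -4 + 2 \sqrt{-6 - 31} = -4 + 2 \sqrt{-37} = -4 + 2 i \sqrt{37} \approx -4.0 + 12.166 i$)
$37695 - \left(-34 + p E\right) = 37695 - \left(-34 + \left(-4 + 2 i \sqrt{37}\right) \left(-83\right)\right) = 37695 - \left(-34 + \left(332 - 166 i \sqrt{37}\right)\right) = 37695 - \left(298 - 166 i \sqrt{37}\right) = 37397 + 166 i \sqrt{37}$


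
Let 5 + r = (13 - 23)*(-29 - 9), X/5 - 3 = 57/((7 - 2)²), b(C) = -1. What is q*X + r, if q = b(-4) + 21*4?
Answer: 12831/5 ≈ 2566.2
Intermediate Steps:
X = 132/5 (X = 15 + 5*(57/((7 - 2)²)) = 15 + 5*(57/(5²)) = 15 + 5*(57/25) = 15 + 57/5 = 132/5 ≈ 26.400)
r = 375 (r = -5 + (13 - 23)*(-29 - 9) = -5 - 10*(-38) = -5 + 380 = 375)
q = 83 (q = -1 + 21*4 = -1 + 84 = 83)
q*X + r = 83*(132/5) + 375 = 10956/5 + 375 = 12831/5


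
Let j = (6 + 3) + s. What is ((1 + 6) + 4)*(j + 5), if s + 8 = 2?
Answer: 88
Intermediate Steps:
s = -6 (s = -8 + 2 = -6)
j = 3 (j = (6 + 3) - 6 = 9 - 6 = 3)
((1 + 6) + 4)*(j + 5) = ((1 + 6) + 4)*(3 + 5) = (7 + 4)*8 = 11*8 = 88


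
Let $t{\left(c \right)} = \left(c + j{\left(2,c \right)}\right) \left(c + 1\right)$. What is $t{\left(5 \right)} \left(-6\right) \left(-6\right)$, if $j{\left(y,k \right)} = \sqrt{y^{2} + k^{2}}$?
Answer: $1080 + 216 \sqrt{29} \approx 2243.2$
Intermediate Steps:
$j{\left(y,k \right)} = \sqrt{k^{2} + y^{2}}$
$t{\left(c \right)} = \left(1 + c\right) \left(c + \sqrt{4 + c^{2}}\right)$ ($t{\left(c \right)} = \left(c + \sqrt{c^{2} + 2^{2}}\right) \left(c + 1\right) = \left(c + \sqrt{c^{2} + 4}\right) \left(1 + c\right) = \left(c + \sqrt{4 + c^{2}}\right) \left(1 + c\right) = \left(1 + c\right) \left(c + \sqrt{4 + c^{2}}\right)$)
$t{\left(5 \right)} \left(-6\right) \left(-6\right) = \left(5 + 5^{2} + \sqrt{4 + 5^{2}} + 5 \sqrt{4 + 5^{2}}\right) \left(-6\right) \left(-6\right) = \left(5 + 25 + \sqrt{4 + 25} + 5 \sqrt{4 + 25}\right) \left(-6\right) \left(-6\right) = \left(5 + 25 + \sqrt{29} + 5 \sqrt{29}\right) \left(-6\right) \left(-6\right) = \left(30 + 6 \sqrt{29}\right) \left(-6\right) \left(-6\right) = \left(-180 - 36 \sqrt{29}\right) \left(-6\right) = 1080 + 216 \sqrt{29}$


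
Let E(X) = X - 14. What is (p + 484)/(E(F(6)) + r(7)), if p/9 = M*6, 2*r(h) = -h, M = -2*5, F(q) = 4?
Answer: 112/27 ≈ 4.1481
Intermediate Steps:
M = -10
r(h) = -h/2 (r(h) = (-h)/2 = -h/2)
p = -540 (p = 9*(-10*6) = 9*(-60) = -540)
E(X) = -14 + X
(p + 484)/(E(F(6)) + r(7)) = (-540 + 484)/((-14 + 4) - 1/2*7) = -56/(-10 - 7/2) = -56/(-27/2) = -56*(-2/27) = 112/27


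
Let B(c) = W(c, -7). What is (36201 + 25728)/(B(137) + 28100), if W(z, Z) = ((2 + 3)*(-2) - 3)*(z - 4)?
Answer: 61929/26371 ≈ 2.3484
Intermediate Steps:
W(z, Z) = 52 - 13*z (W(z, Z) = (5*(-2) - 3)*(-4 + z) = (-10 - 3)*(-4 + z) = -13*(-4 + z) = 52 - 13*z)
B(c) = 52 - 13*c
(36201 + 25728)/(B(137) + 28100) = (36201 + 25728)/((52 - 13*137) + 28100) = 61929/((52 - 1781) + 28100) = 61929/(-1729 + 28100) = 61929/26371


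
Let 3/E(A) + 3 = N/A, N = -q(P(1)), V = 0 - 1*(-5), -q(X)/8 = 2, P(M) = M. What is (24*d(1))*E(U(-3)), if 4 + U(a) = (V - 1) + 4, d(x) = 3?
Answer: 216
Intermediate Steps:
q(X) = -16 (q(X) = -8*2 = -16)
V = 5 (V = 0 + 5 = 5)
U(a) = 4 (U(a) = -4 + ((5 - 1) + 4) = -4 + (4 + 4) = -4 + 8 = 4)
N = 16 (N = -1*(-16) = 16)
E(A) = 3/(-3 + 16/A)
(24*d(1))*E(U(-3)) = (24*3)*(-3*4/(-16 + 3*4)) = 72*(-3*4/(-16 + 12)) = 72*(-3*4/(-4)) = 72*(-3*4*(-¼)) = 72*3 = 216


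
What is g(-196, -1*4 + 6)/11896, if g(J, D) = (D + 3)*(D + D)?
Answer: 5/2974 ≈ 0.0016812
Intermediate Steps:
g(J, D) = 2*D*(3 + D) (g(J, D) = (3 + D)*(2*D) = 2*D*(3 + D))
g(-196, -1*4 + 6)/11896 = (2*(-1*4 + 6)*(3 + (-1*4 + 6)))/11896 = (2*(-4 + 6)*(3 + (-4 + 6)))*(1/11896) = (2*2*(3 + 2))*(1/11896) = (2*2*5)*(1/11896) = 20*(1/11896) = 5/2974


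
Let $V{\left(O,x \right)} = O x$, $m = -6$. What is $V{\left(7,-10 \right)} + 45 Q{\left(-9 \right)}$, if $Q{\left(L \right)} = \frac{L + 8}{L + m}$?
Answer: $-67$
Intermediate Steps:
$Q{\left(L \right)} = \frac{8 + L}{-6 + L}$ ($Q{\left(L \right)} = \frac{L + 8}{L - 6} = \frac{8 + L}{-6 + L}$)
$V{\left(7,-10 \right)} + 45 Q{\left(-9 \right)} = 7 \left(-10\right) + 45 \frac{8 - 9}{-6 - 9} = -70 + 45 \frac{1}{-15} \left(-1\right) = -70 + 45 \left(\left(- \frac{1}{15}\right) \left(-1\right)\right) = -70 + 45 \cdot \frac{1}{15} = -70 + 3 = -67$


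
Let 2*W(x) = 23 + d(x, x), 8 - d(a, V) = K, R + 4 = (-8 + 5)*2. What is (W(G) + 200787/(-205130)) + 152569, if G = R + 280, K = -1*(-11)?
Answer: 31298329483/205130 ≈ 1.5258e+5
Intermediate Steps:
R = -10 (R = -4 + (-8 + 5)*2 = -4 - 3*2 = -4 - 6 = -10)
K = 11
G = 270 (G = -10 + 280 = 270)
d(a, V) = -3 (d(a, V) = 8 - 1*11 = 8 - 11 = -3)
W(x) = 10 (W(x) = (23 - 3)/2 = (½)*20 = 10)
(W(G) + 200787/(-205130)) + 152569 = (10 + 200787/(-205130)) + 152569 = (10 + 200787*(-1/205130)) + 152569 = (10 - 200787/205130) + 152569 = 1850513/205130 + 152569 = 31298329483/205130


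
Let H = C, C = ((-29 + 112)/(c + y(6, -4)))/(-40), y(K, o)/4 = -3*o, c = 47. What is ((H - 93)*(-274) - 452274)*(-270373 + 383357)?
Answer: -22904495795534/475 ≈ -4.8220e+10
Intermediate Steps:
y(K, o) = -12*o (y(K, o) = 4*(-3*o) = -12*o)
C = -83/3800 (C = ((-29 + 112)/(47 - 12*(-4)))/(-40) = (83/(47 + 48))*(-1/40) = (83/95)*(-1/40) = -83/3800 ≈ -0.021842)
H = -83/3800 ≈ -0.021842
((H - 93)*(-274) - 452274)*(-270373 + 383357) = ((-83/3800 - 93)*(-274) - 452274)*(-270373 + 383357) = (-353483/3800*(-274) - 452274)*112984 = (48427171/1900 - 452274)*112984 = -810893429/1900*112984 = -22904495795534/475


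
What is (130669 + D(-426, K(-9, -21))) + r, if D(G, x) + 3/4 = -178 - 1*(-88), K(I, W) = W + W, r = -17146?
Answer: 453729/4 ≈ 1.1343e+5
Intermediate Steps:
K(I, W) = 2*W
D(G, x) = -363/4 (D(G, x) = -3/4 + (-178 - 1*(-88)) = -3/4 + (-178 + 88) = -3/4 - 90 = -363/4)
(130669 + D(-426, K(-9, -21))) + r = (130669 - 363/4) - 17146 = 522313/4 - 17146 = 453729/4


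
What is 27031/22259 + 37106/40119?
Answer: 1910399143/893008821 ≈ 2.1393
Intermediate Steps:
27031/22259 + 37106/40119 = 1910399143/893008821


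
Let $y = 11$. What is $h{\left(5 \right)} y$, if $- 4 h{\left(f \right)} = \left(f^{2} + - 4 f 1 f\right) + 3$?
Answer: $198$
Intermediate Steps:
$h{\left(f \right)} = - \frac{3}{4} + \frac{3 f^{2}}{4}$ ($h{\left(f \right)} = - \frac{\left(f^{2} + - 4 f 1 f\right) + 3}{4} = - \frac{\left(f^{2} + - 4 f f\right) + 3}{4} = - \frac{\left(f^{2} - 4 f^{2}\right) + 3}{4} = - \frac{- 3 f^{2} + 3}{4} = - \frac{3 - 3 f^{2}}{4} = - \frac{3}{4} + \frac{3 f^{2}}{4}$)
$h{\left(5 \right)} y = \left(- \frac{3}{4} + \frac{3 \cdot 5^{2}}{4}\right) 11 = \left(- \frac{3}{4} + \frac{3}{4} \cdot 25\right) 11 = \left(- \frac{3}{4} + \frac{75}{4}\right) 11 = 18 \cdot 11 = 198$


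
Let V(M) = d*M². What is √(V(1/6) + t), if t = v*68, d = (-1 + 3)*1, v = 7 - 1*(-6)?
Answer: √31826/6 ≈ 29.733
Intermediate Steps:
v = 13 (v = 7 + 6 = 13)
d = 2 (d = 2*1 = 2)
V(M) = 2*M²
t = 884 (t = 13*68 = 884)
√(V(1/6) + t) = √(2*(1/6)² + 884) = √(2*(⅙)² + 884) = √(2*(1/36) + 884) = √(1/18 + 884) = √(15913/18) = √31826/6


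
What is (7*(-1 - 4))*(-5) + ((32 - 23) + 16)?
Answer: 200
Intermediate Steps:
(7*(-1 - 4))*(-5) + ((32 - 23) + 16) = (7*(-5))*(-5) + (9 + 16) = -35*(-5) + 25 = 175 + 25 = 200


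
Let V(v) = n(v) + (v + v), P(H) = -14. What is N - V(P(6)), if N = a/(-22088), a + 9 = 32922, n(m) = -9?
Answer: 784343/22088 ≈ 35.510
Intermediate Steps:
a = 32913 (a = -9 + 32922 = 32913)
V(v) = -9 + 2*v (V(v) = -9 + (v + v) = -9 + 2*v)
N = -32913/22088 (N = 32913/(-22088) = 32913*(-1/22088) = -32913/22088 ≈ -1.4901)
N - V(P(6)) = -32913/22088 - (-9 + 2*(-14)) = -32913/22088 - (-9 - 28) = -32913/22088 - 1*(-37) = -32913/22088 + 37 = 784343/22088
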